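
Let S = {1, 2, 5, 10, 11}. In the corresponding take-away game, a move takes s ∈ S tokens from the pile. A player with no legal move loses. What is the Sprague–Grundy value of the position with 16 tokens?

n :  0  1  2  3  4  5  6  7  8  9 10 11 12 13 14 15 16
G :  0  1  2  0  1  2  0  1  2  0  1  2  0  1  2  0  1

1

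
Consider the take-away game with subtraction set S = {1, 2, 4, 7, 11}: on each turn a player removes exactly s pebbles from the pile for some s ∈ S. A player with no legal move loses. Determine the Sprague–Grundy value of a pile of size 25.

n :  0  1  2  3  4  5  6  7  8  9 10 11 12 13 14 15 16 17 18 19 20 21 22 23 24 25
G :  0  1  2  0  1  2  0  1  2  0  1  2  0  1  2  0  1  2  0  1  2  0  1  2  0  1

1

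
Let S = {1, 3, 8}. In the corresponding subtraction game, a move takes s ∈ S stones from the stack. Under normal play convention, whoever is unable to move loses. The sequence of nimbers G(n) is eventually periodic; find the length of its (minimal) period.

11

n :  0  1  2  3  4  5  6  7  8  9 10 11 12 13 14 15 16 17 18 19 20 21 22 23
G :  0  1  0  1  0  1  0  1  2  3  2  0  1  0  1  0  1  0  1  2  3  2  0  1
G(n+11) = G(n) holds for n = 0,…,7 (a full window of length max(S) = 8), so the sequence is purely periodic with period 11.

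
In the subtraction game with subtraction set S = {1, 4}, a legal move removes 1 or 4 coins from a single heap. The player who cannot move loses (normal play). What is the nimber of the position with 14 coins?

n :  0  1  2  3  4  5  6  7  8  9 10 11 12 13 14
G :  0  1  0  1  2  0  1  0  1  2  0  1  0  1  2

2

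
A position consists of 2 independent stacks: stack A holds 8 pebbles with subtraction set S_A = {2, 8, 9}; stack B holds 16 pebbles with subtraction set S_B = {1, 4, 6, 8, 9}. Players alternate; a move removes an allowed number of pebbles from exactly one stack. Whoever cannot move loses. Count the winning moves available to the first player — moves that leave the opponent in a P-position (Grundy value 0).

Stack A, S = {2, 8, 9}:
G(0) = 0
G(1) = mex{} = 0
G(2) = mex{0} = 1
G(3) = mex{0} = 1
G(4) = mex{1} = 0
G(5) = mex{1} = 0
G(6) = mex{0} = 1
G(7) = mex{0} = 1
G(8) = mex{1,0} = 2
G_A(8) = 2.
Stack B, S = {1, 4, 6, 8, 9}:
G(0) = 0
G(1) = mex{0} = 1
G(2) = mex{1} = 0
G(3) = mex{0} = 1
G(4) = mex{1,0} = 2
G(5) = mex{2,1} = 0
G(6) = mex{0,0,0} = 1
G(7) = mex{1,1,1} = 0
G(8) = mex{0,2,0,0} = 1
G(9) = mex{1,0,1,1,0} = 2
G(10) = mex{2,1,2,0,1} = 3
G(11) = mex{3,0,0,1,0} = 2
G(12) = mex{2,1,1,2,1} = 0
G(13) = mex{0,2,0,0,2} = 1
G(14) = mex{1,3,1,1,0} = 2
G(15) = mex{2,2,2,0,1} = 3
G(16) = mex{3,0,3,1,0} = 2
G_B(16) = 2.
Combined Grundy value = 2 ⊕ 2 = 0.
A winning move leaves total XOR = 0, i.e. changes one component's Grundy value g to g ⊕ X where X is the current total.
Stack A: target g' = 2⊕0 = 2, but every legal move changes the Grundy value (mex property), so 0 moves.
Stack B: target g' = 2⊕0 = 2, but every legal move changes the Grundy value (mex property), so 0 moves.

0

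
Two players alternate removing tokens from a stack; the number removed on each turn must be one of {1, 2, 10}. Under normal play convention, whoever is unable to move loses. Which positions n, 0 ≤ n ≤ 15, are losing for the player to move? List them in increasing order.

0, 3, 6, 9, 12, 15

G(0) = 0
G(1) = mex{0} = 1
G(2) = mex{1,0} = 2
G(3) = mex{2,1} = 0
G(4) = mex{0,2} = 1
G(5) = mex{1,0} = 2
G(6) = mex{2,1} = 0
G(7) = mex{0,2} = 1
G(8) = mex{1,0} = 2
G(9) = mex{2,1} = 0
G(10) = mex{0,2,0} = 1
G(11) = mex{1,0,1} = 2
G(12) = mex{2,1,2} = 0
G(13) = mex{0,2,0} = 1
G(14) = mex{1,0,1} = 2
G(15) = mex{2,1,2} = 0
P-positions are exactly the n with G(n) = 0.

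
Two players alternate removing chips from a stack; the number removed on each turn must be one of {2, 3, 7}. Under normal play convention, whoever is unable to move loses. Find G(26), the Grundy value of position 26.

n :  0  1  2  3  4  5  6  7  8  9 10 11 12 13 14 15 16 17 18 19 20 21 22 23 24 25 26
G :  0  0  1  1  2  0  0  1  1  2  0  0  1  1  2  0  0  1  1  2  0  0  1  1  2  0  0

0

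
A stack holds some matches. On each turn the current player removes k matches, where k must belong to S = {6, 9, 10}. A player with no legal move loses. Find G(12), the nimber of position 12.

2

G(0) = 0
G(1) = mex{} = 0
G(2) = mex{} = 0
G(3) = mex{} = 0
G(4) = mex{} = 0
G(5) = mex{} = 0
G(6) = mex{0} = 1
G(7) = mex{0} = 1
G(8) = mex{0} = 1
G(9) = mex{0,0} = 1
G(10) = mex{0,0,0} = 1
G(11) = mex{0,0,0} = 1
G(12) = mex{1,0,0} = 2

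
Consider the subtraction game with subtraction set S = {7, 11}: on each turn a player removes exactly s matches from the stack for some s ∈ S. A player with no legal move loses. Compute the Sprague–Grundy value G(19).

0

G(0) = 0
G(1) = mex{} = 0
G(2) = mex{} = 0
G(3) = mex{} = 0
G(4) = mex{} = 0
G(5) = mex{} = 0
G(6) = mex{} = 0
G(7) = mex{0} = 1
G(8) = mex{0} = 1
G(9) = mex{0} = 1
G(10) = mex{0} = 1
G(11) = mex{0,0} = 1
G(12) = mex{0,0} = 1
G(13) = mex{0,0} = 1
G(14) = mex{1,0} = 2
G(15) = mex{1,0} = 2
G(16) = mex{1,0} = 2
G(17) = mex{1,0} = 2
G(18) = mex{1,1} = 0
G(19) = mex{1,1} = 0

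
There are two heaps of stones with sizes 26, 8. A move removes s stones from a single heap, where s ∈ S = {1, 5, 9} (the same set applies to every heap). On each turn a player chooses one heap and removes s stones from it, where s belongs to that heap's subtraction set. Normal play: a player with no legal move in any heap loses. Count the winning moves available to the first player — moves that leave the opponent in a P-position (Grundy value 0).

All heaps use S = {1, 5, 9}:
G(0) = 0
G(1) = mex{0} = 1
G(2) = mex{1} = 0
G(3) = mex{0} = 1
G(4) = mex{1} = 0
G(5) = mex{0,0} = 1
G(6) = mex{1,1} = 0
G(7) = mex{0,0} = 1
G(8) = mex{1,1} = 0
G(9) = mex{0,0,0} = 1
G(10) = mex{1,1,1} = 0
G(11) = mex{0,0,0} = 1
G(12) = mex{1,1,1} = 0
G(13) = mex{0,0,0} = 1
G(14) = mex{1,1,1} = 0
G(15) = mex{0,0,0} = 1
G(16) = mex{1,1,1} = 0
G(17) = mex{0,0,0} = 1
G(18) = mex{1,1,1} = 0
G(19) = mex{0,0,0} = 1
G(20) = mex{1,1,1} = 0
G(21) = mex{0,0,0} = 1
G(22) = mex{1,1,1} = 0
G(23) = mex{0,0,0} = 1
G(24) = mex{1,1,1} = 0
G(25) = mex{0,0,0} = 1
G(26) = mex{1,1,1} = 0
Heap A: G(26) = 0.
Heap B: G(8) = 0.
Combined Grundy value = 0 ⊕ 0 = 0.
A winning move leaves total XOR = 0, i.e. changes one component's Grundy value g to g ⊕ X where X is the current total.
Heap A: target g' = 0⊕0 = 0, but every legal move changes the Grundy value (mex property), so 0 moves.
Heap B: target g' = 0⊕0 = 0, but every legal move changes the Grundy value (mex property), so 0 moves.

0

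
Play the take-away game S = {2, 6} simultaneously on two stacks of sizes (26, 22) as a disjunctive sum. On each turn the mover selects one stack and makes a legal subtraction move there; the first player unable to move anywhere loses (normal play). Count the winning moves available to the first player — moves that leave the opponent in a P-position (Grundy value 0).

0

All stacks use S = {2, 6}:
n :  0  1  2  3  4  5  6  7  8  9 10 11 12 13 14 15 16 17 18 19 20 21 22 23 24 25 26
G :  0  0  1  1  0  0  1  1  0  0  1  1  0  0  1  1  0  0  1  1  0  0  1  1  0  0  1
Stack A: G(26) = 1.
Stack B: G(22) = 1.
Combined Grundy value = 1 ⊕ 1 = 0.
A winning move leaves total XOR = 0, i.e. changes one component's Grundy value g to g ⊕ X where X is the current total.
Stack A: target g' = 1⊕0 = 1, but every legal move changes the Grundy value (mex property), so 0 moves.
Stack B: target g' = 1⊕0 = 1, but every legal move changes the Grundy value (mex property), so 0 moves.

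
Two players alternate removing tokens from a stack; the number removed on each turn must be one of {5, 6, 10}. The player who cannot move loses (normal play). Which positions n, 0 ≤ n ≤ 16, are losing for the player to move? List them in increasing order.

G(0) = 0
G(1) = mex{} = 0
G(2) = mex{} = 0
G(3) = mex{} = 0
G(4) = mex{} = 0
G(5) = mex{0} = 1
G(6) = mex{0,0} = 1
G(7) = mex{0,0} = 1
G(8) = mex{0,0} = 1
G(9) = mex{0,0} = 1
G(10) = mex{1,0,0} = 2
G(11) = mex{1,1,0} = 2
G(12) = mex{1,1,0} = 2
G(13) = mex{1,1,0} = 2
G(14) = mex{1,1,0} = 2
G(15) = mex{2,1,1} = 0
G(16) = mex{2,2,1} = 0
P-positions are exactly the n with G(n) = 0.

0, 1, 2, 3, 4, 15, 16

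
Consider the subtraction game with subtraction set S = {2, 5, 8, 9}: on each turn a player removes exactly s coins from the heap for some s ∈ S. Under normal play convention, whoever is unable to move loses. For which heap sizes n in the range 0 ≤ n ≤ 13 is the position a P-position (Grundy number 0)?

G(0) = 0
G(1) = mex{} = 0
G(2) = mex{0} = 1
G(3) = mex{0} = 1
G(4) = mex{1} = 0
G(5) = mex{1,0} = 2
G(6) = mex{0,0} = 1
G(7) = mex{2,1} = 0
G(8) = mex{1,1,0} = 2
G(9) = mex{0,0,0,0} = 1
G(10) = mex{2,2,1,0} = 3
G(11) = mex{1,1,1,1} = 0
G(12) = mex{3,0,0,1} = 2
G(13) = mex{0,2,2,0} = 1
P-positions are exactly the n with G(n) = 0.

0, 1, 4, 7, 11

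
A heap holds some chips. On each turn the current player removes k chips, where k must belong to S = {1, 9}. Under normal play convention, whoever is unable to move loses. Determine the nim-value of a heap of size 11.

G(0) = 0
G(1) = mex{0} = 1
G(2) = mex{1} = 0
G(3) = mex{0} = 1
G(4) = mex{1} = 0
G(5) = mex{0} = 1
G(6) = mex{1} = 0
G(7) = mex{0} = 1
G(8) = mex{1} = 0
G(9) = mex{0,0} = 1
G(10) = mex{1,1} = 0
G(11) = mex{0,0} = 1

1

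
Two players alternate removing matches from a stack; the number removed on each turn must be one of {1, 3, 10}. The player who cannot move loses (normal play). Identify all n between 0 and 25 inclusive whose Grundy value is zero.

0, 2, 4, 6, 8, 13, 15, 17, 19, 21

G(0) = 0
G(1) = mex{0} = 1
G(2) = mex{1} = 0
G(3) = mex{0,0} = 1
G(4) = mex{1,1} = 0
G(5) = mex{0,0} = 1
G(6) = mex{1,1} = 0
G(7) = mex{0,0} = 1
G(8) = mex{1,1} = 0
G(9) = mex{0,0} = 1
G(10) = mex{1,1,0} = 2
G(11) = mex{2,0,1} = 3
G(12) = mex{3,1,0} = 2
G(13) = mex{2,2,1} = 0
G(14) = mex{0,3,0} = 1
G(15) = mex{1,2,1} = 0
G(16) = mex{0,0,0} = 1
G(17) = mex{1,1,1} = 0
G(18) = mex{0,0,0} = 1
G(19) = mex{1,1,1} = 0
G(20) = mex{0,0,2} = 1
G(21) = mex{1,1,3} = 0
G(22) = mex{0,0,2} = 1
G(23) = mex{1,1,0} = 2
G(24) = mex{2,0,1} = 3
G(25) = mex{3,1,0} = 2
P-positions are exactly the n with G(n) = 0.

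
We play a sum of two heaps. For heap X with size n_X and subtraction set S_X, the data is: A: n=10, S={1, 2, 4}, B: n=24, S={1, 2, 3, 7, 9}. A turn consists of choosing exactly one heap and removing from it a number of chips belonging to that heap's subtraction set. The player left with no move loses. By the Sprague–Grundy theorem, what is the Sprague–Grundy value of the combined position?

Heap A, S = {1, 2, 4}:
G(0) = 0
G(1) = mex{0} = 1
G(2) = mex{1,0} = 2
G(3) = mex{2,1} = 0
G(4) = mex{0,2,0} = 1
G(5) = mex{1,0,1} = 2
G(6) = mex{2,1,2} = 0
G(7) = mex{0,2,0} = 1
G(8) = mex{1,0,1} = 2
G(9) = mex{2,1,2} = 0
G(10) = mex{0,2,0} = 1
G_A(10) = 1.
Heap B, S = {1, 2, 3, 7, 9}:
n :  0  1  2  3  4  5  6  7  8  9 10 11 12 13 14 15 16 17 18 19 20 21 22 23 24
G :  0  1  2  3  0  1  2  3  0  1  2  3  0  1  2  3  0  1  2  3  0  1  2  3  0
G_B(24) = 0.
Combined Grundy value = 1 ⊕ 0 = 1.

1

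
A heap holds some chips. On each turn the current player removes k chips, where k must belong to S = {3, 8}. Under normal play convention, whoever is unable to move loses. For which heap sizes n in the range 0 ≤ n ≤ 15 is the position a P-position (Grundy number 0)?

n :  0  1  2  3  4  5  6  7  8  9 10 11 12 13 14 15
G :  0  0  0  1  1  1  0  0  2  1  1  0  0  0  1  1
P-positions are exactly the n with G(n) = 0.

0, 1, 2, 6, 7, 11, 12, 13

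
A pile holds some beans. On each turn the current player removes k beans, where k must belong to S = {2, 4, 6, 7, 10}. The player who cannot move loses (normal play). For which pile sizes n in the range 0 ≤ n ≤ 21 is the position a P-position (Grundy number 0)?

n :  0  1  2  3  4  5  6  7  8  9 10 11 12 13 14 15 16 17 18 19 20 21
G :  0  0  1  1  2  2  3  3  4  0  5  1  0  2  1  3  2  0  3  1  0  2
P-positions are exactly the n with G(n) = 0.

0, 1, 9, 12, 17, 20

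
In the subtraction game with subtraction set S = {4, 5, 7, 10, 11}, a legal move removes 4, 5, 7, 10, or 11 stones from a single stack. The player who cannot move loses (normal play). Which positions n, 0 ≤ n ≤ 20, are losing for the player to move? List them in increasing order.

0, 1, 2, 3, 15, 16, 17, 18

G(0) = 0
G(1) = mex{} = 0
G(2) = mex{} = 0
G(3) = mex{} = 0
G(4) = mex{0} = 1
G(5) = mex{0,0} = 1
G(6) = mex{0,0} = 1
G(7) = mex{0,0,0} = 1
G(8) = mex{1,0,0} = 2
G(9) = mex{1,1,0} = 2
G(10) = mex{1,1,0,0} = 2
G(11) = mex{1,1,1,0,0} = 2
G(12) = mex{2,1,1,0,0} = 3
G(13) = mex{2,2,1,0,0} = 3
G(14) = mex{2,2,1,1,0} = 3
G(15) = mex{2,2,2,1,1} = 0
G(16) = mex{3,2,2,1,1} = 0
G(17) = mex{3,3,2,1,1} = 0
G(18) = mex{3,3,2,2,1} = 0
G(19) = mex{0,3,3,2,2} = 1
G(20) = mex{0,0,3,2,2} = 1
P-positions are exactly the n with G(n) = 0.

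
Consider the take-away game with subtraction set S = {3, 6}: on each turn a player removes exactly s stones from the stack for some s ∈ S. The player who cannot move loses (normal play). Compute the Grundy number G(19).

G(0) = 0
G(1) = mex{} = 0
G(2) = mex{} = 0
G(3) = mex{0} = 1
G(4) = mex{0} = 1
G(5) = mex{0} = 1
G(6) = mex{1,0} = 2
G(7) = mex{1,0} = 2
G(8) = mex{1,0} = 2
G(9) = mex{2,1} = 0
G(10) = mex{2,1} = 0
G(11) = mex{2,1} = 0
G(12) = mex{0,2} = 1
G(13) = mex{0,2} = 1
G(14) = mex{0,2} = 1
G(15) = mex{1,0} = 2
G(16) = mex{1,0} = 2
G(17) = mex{1,0} = 2
G(18) = mex{2,1} = 0
G(19) = mex{2,1} = 0

0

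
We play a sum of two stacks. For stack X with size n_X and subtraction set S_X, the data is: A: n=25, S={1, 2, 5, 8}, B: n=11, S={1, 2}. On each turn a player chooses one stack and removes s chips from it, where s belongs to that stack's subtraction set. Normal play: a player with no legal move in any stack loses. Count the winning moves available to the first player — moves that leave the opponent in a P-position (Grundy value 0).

4

Stack A, S = {1, 2, 5, 8}:
G(0) = 0
G(1) = mex{0} = 1
G(2) = mex{1,0} = 2
G(3) = mex{2,1} = 0
G(4) = mex{0,2} = 1
G(5) = mex{1,0,0} = 2
G(6) = mex{2,1,1} = 0
G(7) = mex{0,2,2} = 1
G(8) = mex{1,0,0,0} = 2
G(9) = mex{2,1,1,1} = 0
G(10) = mex{0,2,2,2} = 1
G(11) = mex{1,0,0,0} = 2
G(12) = mex{2,1,1,1} = 0
G(13) = mex{0,2,2,2} = 1
G(14) = mex{1,0,0,0} = 2
G(15) = mex{2,1,1,1} = 0
G(16) = mex{0,2,2,2} = 1
G(17) = mex{1,0,0,0} = 2
G(18) = mex{2,1,1,1} = 0
G(19) = mex{0,2,2,2} = 1
G(20) = mex{1,0,0,0} = 2
G(21) = mex{2,1,1,1} = 0
G(22) = mex{0,2,2,2} = 1
G(23) = mex{1,0,0,0} = 2
G(24) = mex{2,1,1,1} = 0
G(25) = mex{0,2,2,2} = 1
G_A(25) = 1.
Stack B, S = {1, 2}:
n :  0  1  2  3  4  5  6  7  8  9 10 11
G :  0  1  2  0  1  2  0  1  2  0  1  2
G_B(11) = 2.
Combined Grundy value = 1 ⊕ 2 = 3.
A winning move leaves total XOR = 0, i.e. changes one component's Grundy value g to g ⊕ X where X is the current total.
Stack A: need g' = 1⊕3 = 2. Options: 25−1→G=0, 25−2→G=2, 25−5→G=2, 25−8→G=2. Hits: 3.
Stack B: need g' = 2⊕3 = 1. Options: 11−1→G=1, 11−2→G=0. Hits: 1.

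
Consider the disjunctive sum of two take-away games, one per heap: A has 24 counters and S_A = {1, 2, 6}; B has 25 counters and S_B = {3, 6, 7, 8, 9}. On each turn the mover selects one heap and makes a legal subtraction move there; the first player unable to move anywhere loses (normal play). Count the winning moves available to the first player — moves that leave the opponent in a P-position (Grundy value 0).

Heap A, S = {1, 2, 6}:
G(0) = 0
G(1) = mex{0} = 1
G(2) = mex{1,0} = 2
G(3) = mex{2,1} = 0
G(4) = mex{0,2} = 1
G(5) = mex{1,0} = 2
G(6) = mex{2,1,0} = 3
G(7) = mex{3,2,1} = 0
G(8) = mex{0,3,2} = 1
G(9) = mex{1,0,0} = 2
G(10) = mex{2,1,1} = 0
G(11) = mex{0,2,2} = 1
G(12) = mex{1,0,3} = 2
G(13) = mex{2,1,0} = 3
G(14) = mex{3,2,1} = 0
G(15) = mex{0,3,2} = 1
G(16) = mex{1,0,0} = 2
G(17) = mex{2,1,1} = 0
G(18) = mex{0,2,2} = 1
G(19) = mex{1,0,3} = 2
G(20) = mex{2,1,0} = 3
G(21) = mex{3,2,1} = 0
G(22) = mex{0,3,2} = 1
G(23) = mex{1,0,0} = 2
G(24) = mex{2,1,1} = 0
G_A(24) = 0.
Heap B, S = {3, 6, 7, 8, 9}:
G(0) = 0
G(1) = mex{} = 0
G(2) = mex{} = 0
G(3) = mex{0} = 1
G(4) = mex{0} = 1
G(5) = mex{0} = 1
G(6) = mex{1,0} = 2
G(7) = mex{1,0,0} = 2
G(8) = mex{1,0,0,0} = 2
G(9) = mex{2,1,0,0,0} = 3
G(10) = mex{2,1,1,0,0} = 3
G(11) = mex{2,1,1,1,0} = 3
G(12) = mex{3,2,1,1,1} = 0
G(13) = mex{3,2,2,1,1} = 0
G(14) = mex{3,2,2,2,1} = 0
G(15) = mex{0,3,2,2,2} = 1
G(16) = mex{0,3,3,2,2} = 1
G(17) = mex{0,3,3,3,2} = 1
G(18) = mex{1,0,3,3,3} = 2
G(19) = mex{1,0,0,3,3} = 2
G(20) = mex{1,0,0,0,3} = 2
G(21) = mex{2,1,0,0,0} = 3
G(22) = mex{2,1,1,0,0} = 3
G(23) = mex{2,1,1,1,0} = 3
G(24) = mex{3,2,1,1,1} = 0
G(25) = mex{3,2,2,1,1} = 0
G_B(25) = 0.
Combined Grundy value = 0 ⊕ 0 = 0.
A winning move leaves total XOR = 0, i.e. changes one component's Grundy value g to g ⊕ X where X is the current total.
Heap A: target g' = 0⊕0 = 0, but every legal move changes the Grundy value (mex property), so 0 moves.
Heap B: target g' = 0⊕0 = 0, but every legal move changes the Grundy value (mex property), so 0 moves.

0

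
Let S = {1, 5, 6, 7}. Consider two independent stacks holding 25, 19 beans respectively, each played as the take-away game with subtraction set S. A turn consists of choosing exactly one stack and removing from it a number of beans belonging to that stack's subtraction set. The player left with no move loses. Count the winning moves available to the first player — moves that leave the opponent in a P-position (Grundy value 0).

2

All stacks use S = {1, 5, 6, 7}:
n :  0  1  2  3  4  5  6  7  8  9 10 11 12 13 14 15 16 17 18 19 20 21 22 23 24 25
G :  0  1  0  1  0  1  2  3  2  3  2  3  0  1  0  1  0  1  2  3  2  3  2  3  0  1
Stack A: G(25) = 1.
Stack B: G(19) = 3.
Combined Grundy value = 1 ⊕ 3 = 2.
A winning move leaves total XOR = 0, i.e. changes one component's Grundy value g to g ⊕ X where X is the current total.
Stack A: need g' = 1⊕2 = 3. Options: 25−1→G=0, 25−5→G=2, 25−6→G=3, 25−7→G=2. Hits: 1.
Stack B: need g' = 3⊕2 = 1. Options: 19−1→G=2, 19−5→G=0, 19−6→G=1, 19−7→G=0. Hits: 1.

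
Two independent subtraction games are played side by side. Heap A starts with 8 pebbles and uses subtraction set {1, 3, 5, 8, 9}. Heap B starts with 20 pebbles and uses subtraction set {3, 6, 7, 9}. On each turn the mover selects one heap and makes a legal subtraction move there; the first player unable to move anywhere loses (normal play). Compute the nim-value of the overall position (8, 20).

0

Heap A, S = {1, 3, 5, 8, 9}:
G(0) = 0
G(1) = mex{0} = 1
G(2) = mex{1} = 0
G(3) = mex{0,0} = 1
G(4) = mex{1,1} = 0
G(5) = mex{0,0,0} = 1
G(6) = mex{1,1,1} = 0
G(7) = mex{0,0,0} = 1
G(8) = mex{1,1,1,0} = 2
G_A(8) = 2.
Heap B, S = {3, 6, 7, 9}:
n :  0  1  2  3  4  5  6  7  8  9 10 11 12 13 14 15 16 17 18 19 20
G :  0  0  0  1  1  1  2  2  2  3  3  3  0  0  0  1  1  1  2  2  2
G_B(20) = 2.
Combined Grundy value = 2 ⊕ 2 = 0.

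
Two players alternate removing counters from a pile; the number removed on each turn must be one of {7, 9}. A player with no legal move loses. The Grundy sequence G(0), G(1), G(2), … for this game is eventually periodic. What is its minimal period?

16

n :  0  1  2  3  4  5  6  7  8  9 10 11 12 13 14 15 16 17 18 19 20 21 22 23 24 25 26 27 28 29 30 31 32 33
G :  0  0  0  0  0  0  0  1  1  1  1  1  1  1  2  2  0  0  0  0  0  0  0  1  1  1  1  1  1  1  2  2  0  0
G(n+16) = G(n) holds for n = 0,…,8 (a full window of length max(S) = 9), so the sequence is purely periodic with period 16.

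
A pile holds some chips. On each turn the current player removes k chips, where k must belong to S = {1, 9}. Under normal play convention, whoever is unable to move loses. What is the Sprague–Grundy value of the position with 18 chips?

0

n :  0  1  2  3  4  5  6  7  8  9 10 11 12 13 14 15 16 17 18
G :  0  1  0  1  0  1  0  1  0  1  0  1  0  1  0  1  0  1  0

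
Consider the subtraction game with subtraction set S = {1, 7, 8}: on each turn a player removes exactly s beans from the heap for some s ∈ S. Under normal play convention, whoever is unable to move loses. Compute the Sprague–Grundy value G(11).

n :  0  1  2  3  4  5  6  7  8  9 10 11
G :  0  1  0  1  0  1  0  1  2  3  2  3

3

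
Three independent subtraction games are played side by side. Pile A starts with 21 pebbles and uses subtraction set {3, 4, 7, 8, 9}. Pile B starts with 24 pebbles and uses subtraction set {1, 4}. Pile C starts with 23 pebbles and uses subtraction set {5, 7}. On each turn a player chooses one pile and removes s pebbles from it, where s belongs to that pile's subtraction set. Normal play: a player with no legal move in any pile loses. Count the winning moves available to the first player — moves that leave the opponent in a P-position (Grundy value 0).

5

Pile A, S = {3, 4, 7, 8, 9}:
n :  0  1  2  3  4  5  6  7  8  9 10 11 12 13 14 15 16 17 18 19 20 21
G :  0  0  0  1  1  1  2  2  2  3  3  3  0  0  0  1  1  1  2  2  2  3
G_A(21) = 3.
Pile B, S = {1, 4}:
n :  0  1  2  3  4  5  6  7  8  9 10 11 12 13 14 15 16 17 18 19 20 21 22 23 24
G :  0  1  0  1  2  0  1  0  1  2  0  1  0  1  2  0  1  0  1  2  0  1  0  1  2
G_B(24) = 2.
Pile C, S = {5, 7}:
n :  0  1  2  3  4  5  6  7  8  9 10 11 12 13 14 15 16 17 18 19 20 21 22 23
G :  0  0  0  0  0  1  1  1  1  1  2  2  0  0  0  0  0  1  1  1  1  1  2  2
G_C(23) = 2.
Combined Grundy value = 3 ⊕ 2 ⊕ 2 = 3.
A winning move leaves total XOR = 0, i.e. changes one component's Grundy value g to g ⊕ X where X is the current total.
Pile A: need g' = 3⊕3 = 0. Options: 21−3→G=2, 21−4→G=1, 21−7→G=0, 21−8→G=0, 21−9→G=0. Hits: 3.
Pile B: need g' = 2⊕3 = 1. Options: 24−1→G=1, 24−4→G=0. Hits: 1.
Pile C: need g' = 2⊕3 = 1. Options: 23−5→G=1, 23−7→G=0. Hits: 1.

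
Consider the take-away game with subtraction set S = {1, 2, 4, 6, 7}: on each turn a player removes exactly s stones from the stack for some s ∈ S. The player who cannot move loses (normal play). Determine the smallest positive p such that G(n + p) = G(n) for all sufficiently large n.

n :  0  1  2  3  4  5  6  7  8  9 10 11 12 13 14 15 16 17
G :  0  1  2  0  1  2  3  4  0  1  2  0  1  2  3  4  0  1
G(n+8) = G(n) holds for n = 0,…,6 (a full window of length max(S) = 7), so the sequence is purely periodic with period 8.

8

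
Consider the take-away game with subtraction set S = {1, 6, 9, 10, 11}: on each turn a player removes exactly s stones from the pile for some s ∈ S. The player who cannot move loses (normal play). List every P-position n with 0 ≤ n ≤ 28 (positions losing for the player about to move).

n :  0  1  2  3  4  5  6  7  8  9 10 11 12 13 14 15 16 17 18 19 20 21 22 23 24 25 26 27 28
G :  0  1  0  1  0  1  2  0  1  2  3  2  3  2  3  4  5  3  4  0  1  0  1  0  1  2  0  1  2
P-positions are exactly the n with G(n) = 0.

0, 2, 4, 7, 19, 21, 23, 26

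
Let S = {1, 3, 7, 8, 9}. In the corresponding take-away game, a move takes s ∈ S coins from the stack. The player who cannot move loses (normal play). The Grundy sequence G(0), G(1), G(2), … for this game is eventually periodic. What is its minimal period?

16

G(0) = 0
G(1) = mex{0} = 1
G(2) = mex{1} = 0
G(3) = mex{0,0} = 1
G(4) = mex{1,1} = 0
G(5) = mex{0,0} = 1
G(6) = mex{1,1} = 0
G(7) = mex{0,0,0} = 1
G(8) = mex{1,1,1,0} = 2
G(9) = mex{2,0,0,1,0} = 3
G(10) = mex{3,1,1,0,1} = 2
G(11) = mex{2,2,0,1,0} = 3
G(12) = mex{3,3,1,0,1} = 2
G(13) = mex{2,2,0,1,0} = 3
G(14) = mex{3,3,1,0,1} = 2
G(15) = mex{2,2,2,1,0} = 3
G(16) = mex{3,3,3,2,1} = 0
G(17) = mex{0,2,2,3,2} = 1
G(18) = mex{1,3,3,2,3} = 0
G(19) = mex{0,0,2,3,2} = 1
G(20) = mex{1,1,3,2,3} = 0
G(21) = mex{0,0,2,3,2} = 1
G(22) = mex{1,1,3,2,3} = 0
G(23) = mex{0,0,0,3,2} = 1
G(24) = mex{1,1,1,0,3} = 2
G(25) = mex{2,0,0,1,0} = 3
G(26) = mex{3,1,1,0,1} = 2
G(27) = mex{2,2,0,1,0} = 3
G(28) = mex{3,3,1,0,1} = 2
G(29) = mex{2,2,0,1,0} = 3
G(30) = mex{3,3,1,0,1} = 2
G(31) = mex{2,2,2,1,0} = 3
G(32) = mex{3,3,3,2,1} = 0
G(33) = mex{0,2,2,3,2} = 1
G(n+16) = G(n) holds for n = 0,…,8 (a full window of length max(S) = 9), so the sequence is purely periodic with period 16.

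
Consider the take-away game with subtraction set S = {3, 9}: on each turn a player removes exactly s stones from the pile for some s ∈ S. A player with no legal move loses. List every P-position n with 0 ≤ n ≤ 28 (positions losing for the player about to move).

0, 1, 2, 6, 7, 8, 12, 13, 14, 18, 19, 20, 24, 25, 26

n :  0  1  2  3  4  5  6  7  8  9 10 11 12 13 14 15 16 17 18 19 20 21 22 23 24 25 26 27 28
G :  0  0  0  1  1  1  0  0  0  1  1  1  0  0  0  1  1  1  0  0  0  1  1  1  0  0  0  1  1
P-positions are exactly the n with G(n) = 0.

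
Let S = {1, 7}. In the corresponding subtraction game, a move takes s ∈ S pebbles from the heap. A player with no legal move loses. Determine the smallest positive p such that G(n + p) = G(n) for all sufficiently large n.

2

n :  0  1  2  3  4  5  6  7  8  9 10 11 12 13 14
G :  0  1  0  1  0  1  0  1  0  1  0  1  0  1  0
G(n+2) = G(n) holds for n = 0,…,6 (a full window of length max(S) = 7), so the sequence is purely periodic with period 2.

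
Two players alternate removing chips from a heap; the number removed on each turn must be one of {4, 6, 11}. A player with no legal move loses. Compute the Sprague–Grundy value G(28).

n :  0  1  2  3  4  5  6  7  8  9 10 11 12 13 14 15 16 17 18 19 20 21 22 23 24 25 26 27 28
G :  0  0  0  0  1  1  1  1  2  2  0  2  3  3  1  0  2  0  0  1  0  1  1  2  1  0  2  0  2

2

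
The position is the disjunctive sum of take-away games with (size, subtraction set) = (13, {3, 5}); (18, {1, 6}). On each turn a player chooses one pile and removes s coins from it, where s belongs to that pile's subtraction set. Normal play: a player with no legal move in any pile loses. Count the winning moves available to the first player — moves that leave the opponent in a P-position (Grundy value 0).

Pile A, S = {3, 5}:
G(0) = 0
G(1) = mex{} = 0
G(2) = mex{} = 0
G(3) = mex{0} = 1
G(4) = mex{0} = 1
G(5) = mex{0,0} = 1
G(6) = mex{1,0} = 2
G(7) = mex{1,0} = 2
G(8) = mex{1,1} = 0
G(9) = mex{2,1} = 0
G(10) = mex{2,1} = 0
G(11) = mex{0,2} = 1
G(12) = mex{0,2} = 1
G(13) = mex{0,0} = 1
G_A(13) = 1.
Pile B, S = {1, 6}:
G(0) = 0
G(1) = mex{0} = 1
G(2) = mex{1} = 0
G(3) = mex{0} = 1
G(4) = mex{1} = 0
G(5) = mex{0} = 1
G(6) = mex{1,0} = 2
G(7) = mex{2,1} = 0
G(8) = mex{0,0} = 1
G(9) = mex{1,1} = 0
G(10) = mex{0,0} = 1
G(11) = mex{1,1} = 0
G(12) = mex{0,2} = 1
G(13) = mex{1,0} = 2
G(14) = mex{2,1} = 0
G(15) = mex{0,0} = 1
G(16) = mex{1,1} = 0
G(17) = mex{0,0} = 1
G(18) = mex{1,1} = 0
G_B(18) = 0.
Combined Grundy value = 1 ⊕ 0 = 1.
A winning move leaves total XOR = 0, i.e. changes one component's Grundy value g to g ⊕ X where X is the current total.
Pile A: need g' = 1⊕1 = 0. Options: 13−3→G=0, 13−5→G=0. Hits: 2.
Pile B: need g' = 0⊕1 = 1. Options: 18−1→G=1, 18−6→G=1. Hits: 2.

4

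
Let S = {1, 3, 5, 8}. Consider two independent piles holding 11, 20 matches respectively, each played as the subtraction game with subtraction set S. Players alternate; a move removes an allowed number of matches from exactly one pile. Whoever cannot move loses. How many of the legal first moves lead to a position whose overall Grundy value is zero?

1

All piles use S = {1, 3, 5, 8}:
G(0) = 0
G(1) = mex{0} = 1
G(2) = mex{1} = 0
G(3) = mex{0,0} = 1
G(4) = mex{1,1} = 0
G(5) = mex{0,0,0} = 1
G(6) = mex{1,1,1} = 0
G(7) = mex{0,0,0} = 1
G(8) = mex{1,1,1,0} = 2
G(9) = mex{2,0,0,1} = 3
G(10) = mex{3,1,1,0} = 2
G(11) = mex{2,2,0,1} = 3
G(12) = mex{3,3,1,0} = 2
G(13) = mex{2,2,2,1} = 0
G(14) = mex{0,3,3,0} = 1
G(15) = mex{1,2,2,1} = 0
G(16) = mex{0,0,3,2} = 1
G(17) = mex{1,1,2,3} = 0
G(18) = mex{0,0,0,2} = 1
G(19) = mex{1,1,1,3} = 0
G(20) = mex{0,0,0,2} = 1
Pile A: G(11) = 3.
Pile B: G(20) = 1.
Combined Grundy value = 3 ⊕ 1 = 2.
A winning move leaves total XOR = 0, i.e. changes one component's Grundy value g to g ⊕ X where X is the current total.
Pile A: need g' = 3⊕2 = 1. Options: 11−1→G=2, 11−3→G=2, 11−5→G=0, 11−8→G=1. Hits: 1.
Pile B: need g' = 1⊕2 = 3. Options: 20−1→G=0, 20−3→G=0, 20−5→G=0, 20−8→G=2. Hits: 0.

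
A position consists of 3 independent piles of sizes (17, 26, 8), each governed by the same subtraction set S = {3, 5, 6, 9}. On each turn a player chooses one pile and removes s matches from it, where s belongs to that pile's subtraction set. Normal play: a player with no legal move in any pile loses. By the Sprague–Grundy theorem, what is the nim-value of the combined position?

All piles use S = {3, 5, 6, 9}:
G(0) = 0
G(1) = mex{} = 0
G(2) = mex{} = 0
G(3) = mex{0} = 1
G(4) = mex{0} = 1
G(5) = mex{0,0} = 1
G(6) = mex{1,0,0} = 2
G(7) = mex{1,0,0} = 2
G(8) = mex{1,1,0} = 2
G(9) = mex{2,1,1,0} = 3
G(10) = mex{2,1,1,0} = 3
G(11) = mex{2,2,1,0} = 3
G(12) = mex{3,2,2,1} = 0
G(13) = mex{3,2,2,1} = 0
G(14) = mex{3,3,2,1} = 0
G(15) = mex{0,3,3,2} = 1
G(16) = mex{0,3,3,2} = 1
G(17) = mex{0,0,3,2} = 1
G(18) = mex{1,0,0,3} = 2
G(19) = mex{1,0,0,3} = 2
G(20) = mex{1,1,0,3} = 2
G(21) = mex{2,1,1,0} = 3
G(22) = mex{2,1,1,0} = 3
G(23) = mex{2,2,1,0} = 3
G(24) = mex{3,2,2,1} = 0
G(25) = mex{3,2,2,1} = 0
G(26) = mex{3,3,2,1} = 0
Pile A: G(17) = 1.
Pile B: G(26) = 0.
Pile C: G(8) = 2.
Combined Grundy value = 1 ⊕ 0 ⊕ 2 = 3.

3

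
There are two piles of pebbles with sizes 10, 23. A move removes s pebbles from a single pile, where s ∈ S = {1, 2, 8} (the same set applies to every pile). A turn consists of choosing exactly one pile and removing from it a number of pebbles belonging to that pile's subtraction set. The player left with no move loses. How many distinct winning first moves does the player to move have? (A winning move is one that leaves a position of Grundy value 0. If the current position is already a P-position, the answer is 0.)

All piles use S = {1, 2, 8}:
n :  0  1  2  3  4  5  6  7  8  9 10 11 12 13 14 15 16 17 18 19 20 21 22 23
G :  0  1  2  0  1  2  0  1  2  0  1  2  0  1  2  0  1  2  0  1  2  0  1  2
Pile A: G(10) = 1.
Pile B: G(23) = 2.
Combined Grundy value = 1 ⊕ 2 = 3.
A winning move leaves total XOR = 0, i.e. changes one component's Grundy value g to g ⊕ X where X is the current total.
Pile A: need g' = 1⊕3 = 2. Options: 10−1→G=0, 10−2→G=2, 10−8→G=2. Hits: 2.
Pile B: need g' = 2⊕3 = 1. Options: 23−1→G=1, 23−2→G=0, 23−8→G=0. Hits: 1.

3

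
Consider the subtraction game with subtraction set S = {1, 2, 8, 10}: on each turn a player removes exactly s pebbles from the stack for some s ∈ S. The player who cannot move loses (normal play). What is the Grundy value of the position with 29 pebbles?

n :  0  1  2  3  4  5  6  7  8  9 10 11 12 13 14 15 16 17 18 19 20 21 22 23 24 25 26 27 28 29
G :  0  1  2  0  1  2  0  1  2  0  1  2  0  1  2  0  1  2  0  1  2  0  1  2  0  1  2  0  1  2

2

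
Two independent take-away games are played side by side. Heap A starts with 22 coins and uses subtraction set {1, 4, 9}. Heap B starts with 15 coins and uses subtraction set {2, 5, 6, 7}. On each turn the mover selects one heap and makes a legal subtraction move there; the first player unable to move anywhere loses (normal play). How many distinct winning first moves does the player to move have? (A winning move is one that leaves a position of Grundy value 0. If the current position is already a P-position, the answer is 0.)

Heap A, S = {1, 4, 9}:
G(0) = 0
G(1) = mex{0} = 1
G(2) = mex{1} = 0
G(3) = mex{0} = 1
G(4) = mex{1,0} = 2
G(5) = mex{2,1} = 0
G(6) = mex{0,0} = 1
G(7) = mex{1,1} = 0
G(8) = mex{0,2} = 1
G(9) = mex{1,0,0} = 2
G(10) = mex{2,1,1} = 0
G(11) = mex{0,0,0} = 1
G(12) = mex{1,1,1} = 0
G(13) = mex{0,2,2} = 1
G(14) = mex{1,0,0} = 2
G(15) = mex{2,1,1} = 0
G(16) = mex{0,0,0} = 1
G(17) = mex{1,1,1} = 0
G(18) = mex{0,2,2} = 1
G(19) = mex{1,0,0} = 2
G(20) = mex{2,1,1} = 0
G(21) = mex{0,0,0} = 1
G(22) = mex{1,1,1} = 0
G_A(22) = 0.
Heap B, S = {2, 5, 6, 7}:
n :  0  1  2  3  4  5  6  7  8  9 10 11 12 13 14 15
G :  0  0  1  1  0  2  1  3  2  2  3  3  0  0  1  1
G_B(15) = 1.
Combined Grundy value = 0 ⊕ 1 = 1.
A winning move leaves total XOR = 0, i.e. changes one component's Grundy value g to g ⊕ X where X is the current total.
Heap A: need g' = 0⊕1 = 1. Options: 22−1→G=1, 22−4→G=1, 22−9→G=1. Hits: 3.
Heap B: need g' = 1⊕1 = 0. Options: 15−2→G=0, 15−5→G=3, 15−6→G=2, 15−7→G=2. Hits: 1.

4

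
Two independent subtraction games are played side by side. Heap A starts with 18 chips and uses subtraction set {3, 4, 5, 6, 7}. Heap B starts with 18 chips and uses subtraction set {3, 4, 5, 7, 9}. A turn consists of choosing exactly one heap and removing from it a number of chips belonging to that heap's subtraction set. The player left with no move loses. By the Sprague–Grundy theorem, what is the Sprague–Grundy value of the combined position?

Heap A, S = {3, 4, 5, 6, 7}:
G(0) = 0
G(1) = mex{} = 0
G(2) = mex{} = 0
G(3) = mex{0} = 1
G(4) = mex{0,0} = 1
G(5) = mex{0,0,0} = 1
G(6) = mex{1,0,0,0} = 2
G(7) = mex{1,1,0,0,0} = 2
G(8) = mex{1,1,1,0,0} = 2
G(9) = mex{2,1,1,1,0} = 3
G(10) = mex{2,2,1,1,1} = 0
G(11) = mex{2,2,2,1,1} = 0
G(12) = mex{3,2,2,2,1} = 0
G(13) = mex{0,3,2,2,2} = 1
G(14) = mex{0,0,3,2,2} = 1
G(15) = mex{0,0,0,3,2} = 1
G(16) = mex{1,0,0,0,3} = 2
G(17) = mex{1,1,0,0,0} = 2
G(18) = mex{1,1,1,0,0} = 2
G_A(18) = 2.
Heap B, S = {3, 4, 5, 7, 9}:
n :  0  1  2  3  4  5  6  7  8  9 10 11 12 13 14 15 16 17 18
G :  0  0  0  1  1  1  2  2  2  3  3  3  0  0  0  1  1  1  2
G_B(18) = 2.
Combined Grundy value = 2 ⊕ 2 = 0.

0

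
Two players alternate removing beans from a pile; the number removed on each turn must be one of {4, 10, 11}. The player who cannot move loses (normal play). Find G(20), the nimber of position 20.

1

G(0) = 0
G(1) = mex{} = 0
G(2) = mex{} = 0
G(3) = mex{} = 0
G(4) = mex{0} = 1
G(5) = mex{0} = 1
G(6) = mex{0} = 1
G(7) = mex{0} = 1
G(8) = mex{1} = 0
G(9) = mex{1} = 0
G(10) = mex{1,0} = 2
G(11) = mex{1,0,0} = 2
G(12) = mex{0,0,0} = 1
G(13) = mex{0,0,0} = 1
G(14) = mex{2,1,0} = 3
G(15) = mex{2,1,1} = 0
G(16) = mex{1,1,1} = 0
G(17) = mex{1,1,1} = 0
G(18) = mex{3,0,1} = 2
G(19) = mex{0,0,0} = 1
G(20) = mex{0,2,0} = 1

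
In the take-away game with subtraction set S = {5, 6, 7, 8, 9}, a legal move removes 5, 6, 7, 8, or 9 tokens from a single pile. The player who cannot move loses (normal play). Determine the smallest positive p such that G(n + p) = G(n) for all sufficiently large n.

G(0) = 0
G(1) = mex{} = 0
G(2) = mex{} = 0
G(3) = mex{} = 0
G(4) = mex{} = 0
G(5) = mex{0} = 1
G(6) = mex{0,0} = 1
G(7) = mex{0,0,0} = 1
G(8) = mex{0,0,0,0} = 1
G(9) = mex{0,0,0,0,0} = 1
G(10) = mex{1,0,0,0,0} = 2
G(11) = mex{1,1,0,0,0} = 2
G(12) = mex{1,1,1,0,0} = 2
G(13) = mex{1,1,1,1,0} = 2
G(14) = mex{1,1,1,1,1} = 0
G(15) = mex{2,1,1,1,1} = 0
G(16) = mex{2,2,1,1,1} = 0
G(17) = mex{2,2,2,1,1} = 0
G(18) = mex{2,2,2,2,1} = 0
G(19) = mex{0,2,2,2,2} = 1
G(20) = mex{0,0,2,2,2} = 1
G(21) = mex{0,0,0,2,2} = 1
G(22) = mex{0,0,0,0,2} = 1
G(23) = mex{0,0,0,0,0} = 1
G(24) = mex{1,0,0,0,0} = 2
G(25) = mex{1,1,0,0,0} = 2
G(26) = mex{1,1,1,0,0} = 2
G(27) = mex{1,1,1,1,0} = 2
G(28) = mex{1,1,1,1,1} = 0
G(29) = mex{2,1,1,1,1} = 0
G(n+14) = G(n) holds for n = 0,…,8 (a full window of length max(S) = 9), so the sequence is purely periodic with period 14.

14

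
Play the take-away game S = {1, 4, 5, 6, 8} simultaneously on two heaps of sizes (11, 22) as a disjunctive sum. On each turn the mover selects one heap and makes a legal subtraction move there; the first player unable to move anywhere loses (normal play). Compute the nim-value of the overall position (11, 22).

All heaps use S = {1, 4, 5, 6, 8}:
G(0) = 0
G(1) = mex{0} = 1
G(2) = mex{1} = 0
G(3) = mex{0} = 1
G(4) = mex{1,0} = 2
G(5) = mex{2,1,0} = 3
G(6) = mex{3,0,1,0} = 2
G(7) = mex{2,1,0,1} = 3
G(8) = mex{3,2,1,0,0} = 4
G(9) = mex{4,3,2,1,1} = 0
G(10) = mex{0,2,3,2,0} = 1
G(11) = mex{1,3,2,3,1} = 0
G(12) = mex{0,4,3,2,2} = 1
G(13) = mex{1,0,4,3,3} = 2
G(14) = mex{2,1,0,4,2} = 3
G(15) = mex{3,0,1,0,3} = 2
G(16) = mex{2,1,0,1,4} = 3
G(17) = mex{3,2,1,0,0} = 4
G(18) = mex{4,3,2,1,1} = 0
G(19) = mex{0,2,3,2,0} = 1
G(20) = mex{1,3,2,3,1} = 0
G(21) = mex{0,4,3,2,2} = 1
G(22) = mex{1,0,4,3,3} = 2
Heap A: G(11) = 0.
Heap B: G(22) = 2.
Combined Grundy value = 0 ⊕ 2 = 2.

2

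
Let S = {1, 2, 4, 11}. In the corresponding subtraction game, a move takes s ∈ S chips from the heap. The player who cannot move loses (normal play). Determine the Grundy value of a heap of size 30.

0

G(0) = 0
G(1) = mex{0} = 1
G(2) = mex{1,0} = 2
G(3) = mex{2,1} = 0
G(4) = mex{0,2,0} = 1
G(5) = mex{1,0,1} = 2
G(6) = mex{2,1,2} = 0
G(7) = mex{0,2,0} = 1
G(8) = mex{1,0,1} = 2
G(9) = mex{2,1,2} = 0
G(10) = mex{0,2,0} = 1
G(11) = mex{1,0,1,0} = 2
G(12) = mex{2,1,2,1} = 0
G(13) = mex{0,2,0,2} = 1
G(14) = mex{1,0,1,0} = 2
G(15) = mex{2,1,2,1} = 0
G(16) = mex{0,2,0,2} = 1
G(17) = mex{1,0,1,0} = 2
G(18) = mex{2,1,2,1} = 0
G(19) = mex{0,2,0,2} = 1
G(20) = mex{1,0,1,0} = 2
G(21) = mex{2,1,2,1} = 0
G(22) = mex{0,2,0,2} = 1
G(23) = mex{1,0,1,0} = 2
G(24) = mex{2,1,2,1} = 0
G(25) = mex{0,2,0,2} = 1
G(26) = mex{1,0,1,0} = 2
G(27) = mex{2,1,2,1} = 0
G(28) = mex{0,2,0,2} = 1
G(29) = mex{1,0,1,0} = 2
G(30) = mex{2,1,2,1} = 0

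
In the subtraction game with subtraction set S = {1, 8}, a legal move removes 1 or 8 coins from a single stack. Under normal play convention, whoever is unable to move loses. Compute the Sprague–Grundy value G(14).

G(0) = 0
G(1) = mex{0} = 1
G(2) = mex{1} = 0
G(3) = mex{0} = 1
G(4) = mex{1} = 0
G(5) = mex{0} = 1
G(6) = mex{1} = 0
G(7) = mex{0} = 1
G(8) = mex{1,0} = 2
G(9) = mex{2,1} = 0
G(10) = mex{0,0} = 1
G(11) = mex{1,1} = 0
G(12) = mex{0,0} = 1
G(13) = mex{1,1} = 0
G(14) = mex{0,0} = 1

1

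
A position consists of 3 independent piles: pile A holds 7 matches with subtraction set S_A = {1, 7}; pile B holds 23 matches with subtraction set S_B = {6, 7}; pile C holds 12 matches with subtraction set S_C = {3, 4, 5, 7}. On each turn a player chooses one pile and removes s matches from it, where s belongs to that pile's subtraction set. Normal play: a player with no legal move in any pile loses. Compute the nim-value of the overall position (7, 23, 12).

Pile A, S = {1, 7}:
n : 0 1 2 3 4 5 6 7
G : 0 1 0 1 0 1 0 1
G_A(7) = 1.
Pile B, S = {6, 7}:
n :  0  1  2  3  4  5  6  7  8  9 10 11 12 13 14 15 16 17 18 19 20 21 22 23
G :  0  0  0  0  0  0  1  1  1  1  1  1  2  0  0  0  0  0  0  1  1  1  1  1
G_B(23) = 1.
Pile C, S = {3, 4, 5, 7}:
G(0) = 0
G(1) = mex{} = 0
G(2) = mex{} = 0
G(3) = mex{0} = 1
G(4) = mex{0,0} = 1
G(5) = mex{0,0,0} = 1
G(6) = mex{1,0,0} = 2
G(7) = mex{1,1,0,0} = 2
G(8) = mex{1,1,1,0} = 2
G(9) = mex{2,1,1,0} = 3
G(10) = mex{2,2,1,1} = 0
G(11) = mex{2,2,2,1} = 0
G(12) = mex{3,2,2,1} = 0
G_C(12) = 0.
Combined Grundy value = 1 ⊕ 1 ⊕ 0 = 0.

0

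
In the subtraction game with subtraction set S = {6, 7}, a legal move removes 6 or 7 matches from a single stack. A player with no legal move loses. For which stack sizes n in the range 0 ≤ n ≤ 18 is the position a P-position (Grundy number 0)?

G(0) = 0
G(1) = mex{} = 0
G(2) = mex{} = 0
G(3) = mex{} = 0
G(4) = mex{} = 0
G(5) = mex{} = 0
G(6) = mex{0} = 1
G(7) = mex{0,0} = 1
G(8) = mex{0,0} = 1
G(9) = mex{0,0} = 1
G(10) = mex{0,0} = 1
G(11) = mex{0,0} = 1
G(12) = mex{1,0} = 2
G(13) = mex{1,1} = 0
G(14) = mex{1,1} = 0
G(15) = mex{1,1} = 0
G(16) = mex{1,1} = 0
G(17) = mex{1,1} = 0
G(18) = mex{2,1} = 0
P-positions are exactly the n with G(n) = 0.

0, 1, 2, 3, 4, 5, 13, 14, 15, 16, 17, 18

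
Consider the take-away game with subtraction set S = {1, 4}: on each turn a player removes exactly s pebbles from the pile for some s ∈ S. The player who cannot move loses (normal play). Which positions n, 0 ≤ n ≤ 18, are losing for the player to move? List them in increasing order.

0, 2, 5, 7, 10, 12, 15, 17

n :  0  1  2  3  4  5  6  7  8  9 10 11 12 13 14 15 16 17 18
G :  0  1  0  1  2  0  1  0  1  2  0  1  0  1  2  0  1  0  1
P-positions are exactly the n with G(n) = 0.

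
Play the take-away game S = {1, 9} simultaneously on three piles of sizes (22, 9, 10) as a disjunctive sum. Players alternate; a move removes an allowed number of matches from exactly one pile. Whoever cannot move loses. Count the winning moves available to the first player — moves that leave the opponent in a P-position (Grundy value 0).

6

All piles use S = {1, 9}:
n :  0  1  2  3  4  5  6  7  8  9 10 11 12 13 14 15 16 17 18 19 20 21 22
G :  0  1  0  1  0  1  0  1  0  1  0  1  0  1  0  1  0  1  0  1  0  1  0
Pile A: G(22) = 0.
Pile B: G(9) = 1.
Pile C: G(10) = 0.
Combined Grundy value = 0 ⊕ 1 ⊕ 0 = 1.
A winning move leaves total XOR = 0, i.e. changes one component's Grundy value g to g ⊕ X where X is the current total.
Pile A: need g' = 0⊕1 = 1. Options: 22−1→G=1, 22−9→G=1. Hits: 2.
Pile B: need g' = 1⊕1 = 0. Options: 9−1→G=0, 9−9→G=0. Hits: 2.
Pile C: need g' = 0⊕1 = 1. Options: 10−1→G=1, 10−9→G=1. Hits: 2.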